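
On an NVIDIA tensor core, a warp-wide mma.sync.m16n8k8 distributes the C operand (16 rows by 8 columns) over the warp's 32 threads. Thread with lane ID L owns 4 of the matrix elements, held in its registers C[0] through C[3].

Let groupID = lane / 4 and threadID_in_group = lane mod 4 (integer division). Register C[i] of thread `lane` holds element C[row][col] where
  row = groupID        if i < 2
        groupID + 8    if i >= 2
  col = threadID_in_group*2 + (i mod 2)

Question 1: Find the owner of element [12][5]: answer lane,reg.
r=12⇒gr=4,Rb=1  c=5⇒th=2,odd=1
L=4*4+2=18  i=1*2+1=3

18,3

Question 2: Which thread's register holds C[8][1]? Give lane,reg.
0,3

r=8⇒gr=0,Rb=1  c=1⇒th=0,odd=1
L=0*4+0=0  i=1*2+1=3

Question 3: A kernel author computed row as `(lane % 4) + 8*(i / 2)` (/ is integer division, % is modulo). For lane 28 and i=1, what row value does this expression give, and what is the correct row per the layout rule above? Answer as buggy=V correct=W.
`(lane % 4) + 8*(i / 2)`[28,1]->0
L=28->gid=28>>2=7, tid=28&3=0
[1]->row 7+0=7  col 0·2+1=1
row: 0 vs 7

buggy=0 correct=7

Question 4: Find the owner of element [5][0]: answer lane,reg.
r=5->g=5,rb=0  c=0->t=0,b0=0
L=5*4+0=20  i=0*2+0=0

20,0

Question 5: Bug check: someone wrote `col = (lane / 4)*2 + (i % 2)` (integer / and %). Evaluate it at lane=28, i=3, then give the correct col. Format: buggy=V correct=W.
`(lane / 4)*2 + (i % 2)`[28,3]->15
lane 28->28/4=7, 28 mod 4=0
i=3  r:7+8->15  c:2·0+1->1
col: 15 vs 1

buggy=15 correct=1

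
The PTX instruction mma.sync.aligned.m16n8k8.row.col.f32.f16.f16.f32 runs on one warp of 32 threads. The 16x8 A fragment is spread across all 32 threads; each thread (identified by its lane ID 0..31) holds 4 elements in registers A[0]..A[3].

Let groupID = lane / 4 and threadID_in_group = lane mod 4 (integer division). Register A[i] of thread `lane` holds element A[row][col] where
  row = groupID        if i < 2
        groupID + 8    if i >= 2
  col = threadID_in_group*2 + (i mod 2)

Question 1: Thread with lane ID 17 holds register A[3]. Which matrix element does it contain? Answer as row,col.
12,3

L=17=>grp=17>>2=4, tig=17&3=1
[3]=>row 4+8=12  col 1·2+1=3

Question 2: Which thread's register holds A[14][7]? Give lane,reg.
r=14→G=6,rhi=1  c=7→T=3,p=1
L=6*4+3=27  i=1*2+1=3

27,3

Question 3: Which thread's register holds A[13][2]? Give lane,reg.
r=13⇒gr=5,Rb=1  c=2⇒th=1,odd=0
L=5*4+1=21  i=1*2+0=2

21,2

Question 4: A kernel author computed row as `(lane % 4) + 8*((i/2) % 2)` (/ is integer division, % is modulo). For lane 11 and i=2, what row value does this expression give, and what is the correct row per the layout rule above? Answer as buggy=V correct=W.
buggy=11 correct=10

`(lane % 4) + 8*((i/2) % 2)`[11,2]->11
lane 11->11/4=2, 11 mod 4=3
i=2  r:2+8->10  c:2·3+0->6
row: 11 vs 10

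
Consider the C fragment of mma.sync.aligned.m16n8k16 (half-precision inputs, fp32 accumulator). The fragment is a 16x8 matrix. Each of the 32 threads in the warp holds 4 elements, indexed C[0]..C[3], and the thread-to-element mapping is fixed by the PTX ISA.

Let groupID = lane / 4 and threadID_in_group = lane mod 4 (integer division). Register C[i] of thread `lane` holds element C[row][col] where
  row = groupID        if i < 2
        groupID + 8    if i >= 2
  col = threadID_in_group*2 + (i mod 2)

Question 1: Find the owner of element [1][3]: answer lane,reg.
5,1

r=1→G=1,rhi=0  c=3→T=1,p=1
L=1*4+1=5  i=0*2+1=1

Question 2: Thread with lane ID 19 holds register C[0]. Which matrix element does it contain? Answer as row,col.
19: gr=4,th=3
[0] (4+0,3*2+0) = (4,6)

4,6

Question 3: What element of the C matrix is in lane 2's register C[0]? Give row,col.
0,4

lane 2: grp=0 (2/4), tig=2 (2%4)
i=0: r=0+0=0, c=2*2+0=4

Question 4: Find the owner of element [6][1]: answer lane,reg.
r=6→G=6,rhi=0  c=1→T=0,p=1
L=6*4+0=24  i=0*2+1=1

24,1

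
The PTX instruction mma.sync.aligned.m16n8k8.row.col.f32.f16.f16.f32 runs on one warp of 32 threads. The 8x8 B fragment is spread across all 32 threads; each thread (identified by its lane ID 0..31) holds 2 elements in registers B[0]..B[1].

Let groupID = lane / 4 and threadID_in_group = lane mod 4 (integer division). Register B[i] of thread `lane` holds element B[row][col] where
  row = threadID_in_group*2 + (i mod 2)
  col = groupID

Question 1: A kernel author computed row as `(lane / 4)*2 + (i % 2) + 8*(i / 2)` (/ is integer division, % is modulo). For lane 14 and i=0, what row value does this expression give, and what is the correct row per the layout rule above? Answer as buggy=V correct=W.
buggy=6 correct=4

`(lane / 4)*2 + (i % 2) + 8*(i / 2)`[14,0]->6
L=14->gid=14>>2=3, tid=14&3=2
[0]->row 2·2+0=4  col gid=3
row: 6 vs 4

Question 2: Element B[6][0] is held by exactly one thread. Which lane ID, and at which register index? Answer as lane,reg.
3,0

c=0->g=0  r=6->t=3,b0=0
L=0*4+3=3  i=0=0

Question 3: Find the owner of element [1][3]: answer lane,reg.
c=3->g=3  r=1->t=0,b0=1
L=3*4+0=12  i=1=1

12,1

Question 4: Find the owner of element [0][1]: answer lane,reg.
c: 1->gid=1  r: 0->tid=0,i&1=0
L=1*4+0=4  i=0=0

4,0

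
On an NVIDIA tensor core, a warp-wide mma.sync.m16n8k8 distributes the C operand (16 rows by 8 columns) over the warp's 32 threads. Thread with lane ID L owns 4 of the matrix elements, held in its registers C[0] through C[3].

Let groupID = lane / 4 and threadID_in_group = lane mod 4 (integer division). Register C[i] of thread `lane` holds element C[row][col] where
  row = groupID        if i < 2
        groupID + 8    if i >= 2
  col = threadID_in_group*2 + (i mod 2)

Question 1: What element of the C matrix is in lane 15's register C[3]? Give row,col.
11,7

lane 15: G=3 (15/4), T=3 (15%4)
i=3: r=3+8=11, c=3*2+1=7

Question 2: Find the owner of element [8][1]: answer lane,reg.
0,3

r=8⇒gr=0,Rb=1  c=1⇒th=0,odd=1
L=0*4+0=0  i=1*2+1=3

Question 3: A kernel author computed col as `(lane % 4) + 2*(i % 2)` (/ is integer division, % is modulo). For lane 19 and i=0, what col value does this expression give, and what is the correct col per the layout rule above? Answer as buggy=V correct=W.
buggy=3 correct=6

`(lane % 4) + 2*(i % 2)`[19,0]⇒3
lane 19⇒19/4=4, 19 mod 4=3
i=0  r:4+0⇒4  c:2·3+0⇒6
col: 3 vs 6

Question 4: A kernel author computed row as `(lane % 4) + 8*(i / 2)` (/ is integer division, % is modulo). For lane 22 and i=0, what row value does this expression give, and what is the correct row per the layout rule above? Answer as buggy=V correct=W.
`(lane % 4) + 8*(i / 2)`[22,0]->2
lane 22: g=5 (22/4), t=2 (22%4)
i=0: r=5+0=5, c=2*2+0=4
row: 2 vs 5

buggy=2 correct=5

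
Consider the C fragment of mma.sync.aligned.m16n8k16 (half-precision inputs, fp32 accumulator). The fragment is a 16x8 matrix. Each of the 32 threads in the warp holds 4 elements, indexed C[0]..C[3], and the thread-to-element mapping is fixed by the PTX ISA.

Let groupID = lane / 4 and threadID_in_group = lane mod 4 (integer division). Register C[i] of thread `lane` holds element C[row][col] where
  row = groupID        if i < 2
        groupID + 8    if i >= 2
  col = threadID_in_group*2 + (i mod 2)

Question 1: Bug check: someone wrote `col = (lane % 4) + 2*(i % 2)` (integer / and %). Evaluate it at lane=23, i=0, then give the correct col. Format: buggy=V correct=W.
buggy=3 correct=6

`(lane % 4) + 2*(i % 2)`[23,0]⇒3
23: gr=5,th=3
[0] (5+0,3*2+0) = (5,6)
col: 3 vs 6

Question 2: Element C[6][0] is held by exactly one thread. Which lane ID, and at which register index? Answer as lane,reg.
r=6⇒gr=6,Rb=0  c=0⇒th=0,odd=0
L=6*4+0=24  i=0*2+0=0

24,0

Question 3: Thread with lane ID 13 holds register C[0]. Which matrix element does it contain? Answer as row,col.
3,2

L=13→G=13>>2=3, T=13&3=1
[0]→row 3+0=3  col 1·2+0=2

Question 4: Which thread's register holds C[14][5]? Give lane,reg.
26,3

r=14->g=6,rb=1  c=5->t=2,b0=1
L=6*4+2=26  i=1*2+1=3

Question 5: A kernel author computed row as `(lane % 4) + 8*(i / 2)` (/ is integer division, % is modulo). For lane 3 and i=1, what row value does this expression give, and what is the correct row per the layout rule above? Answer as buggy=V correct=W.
`(lane % 4) + 8*(i / 2)`[3,1]→3
lane 3: G=0 (3/4), T=3 (3%4)
i=1: r=0+0=0, c=3*2+1=7
row: 3 vs 0

buggy=3 correct=0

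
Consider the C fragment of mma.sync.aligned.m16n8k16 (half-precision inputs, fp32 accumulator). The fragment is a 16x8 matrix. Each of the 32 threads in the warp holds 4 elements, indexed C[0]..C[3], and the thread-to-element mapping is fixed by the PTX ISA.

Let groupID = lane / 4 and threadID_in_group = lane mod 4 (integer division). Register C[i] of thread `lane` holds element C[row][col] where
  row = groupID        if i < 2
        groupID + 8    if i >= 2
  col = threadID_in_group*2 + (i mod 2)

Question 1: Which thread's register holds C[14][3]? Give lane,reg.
25,3

r=14->g=6,rb=1  c=3->t=1,b0=1
L=6*4+1=25  i=1*2+1=3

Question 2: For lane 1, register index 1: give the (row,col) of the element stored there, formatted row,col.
0,3

lane 1: grp=0 (1/4), tig=1 (1%4)
i=1: r=0+0=0, c=1*2+1=3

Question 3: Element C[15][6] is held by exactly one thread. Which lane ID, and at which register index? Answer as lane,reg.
31,2

r=15->g=7,rb=1  c=6->t=3,b0=0
L=7*4+3=31  i=1*2+0=2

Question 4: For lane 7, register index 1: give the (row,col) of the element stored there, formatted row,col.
7: G=1,T=3
[1] (1+0,3*2+1) = (1,7)

1,7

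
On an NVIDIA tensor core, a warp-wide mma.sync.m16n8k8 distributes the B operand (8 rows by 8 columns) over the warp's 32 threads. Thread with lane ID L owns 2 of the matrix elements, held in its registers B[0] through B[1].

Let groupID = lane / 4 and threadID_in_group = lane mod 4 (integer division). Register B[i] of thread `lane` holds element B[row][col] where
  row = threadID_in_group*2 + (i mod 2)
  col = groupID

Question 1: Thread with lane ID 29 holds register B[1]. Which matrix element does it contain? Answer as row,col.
lane 29→29/4=7, 29 mod 4=1
i=1  r:2·1+1→3  c:7

3,7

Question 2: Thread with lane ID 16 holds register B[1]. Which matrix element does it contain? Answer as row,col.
1,4

L=16→G=16>>2=4, T=16&3=0
[1]→row 0·2+1=1  col G=4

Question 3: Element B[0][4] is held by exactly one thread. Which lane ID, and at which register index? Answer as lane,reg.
16,0

c: 4->gid=4  r: 0->tid=0,i&1=0
L=4*4+0=16  i=0=0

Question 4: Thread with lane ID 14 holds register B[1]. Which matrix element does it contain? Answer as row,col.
L=14→G=14>>2=3, T=14&3=2
[1]→row 2·2+1=5  col G=3

5,3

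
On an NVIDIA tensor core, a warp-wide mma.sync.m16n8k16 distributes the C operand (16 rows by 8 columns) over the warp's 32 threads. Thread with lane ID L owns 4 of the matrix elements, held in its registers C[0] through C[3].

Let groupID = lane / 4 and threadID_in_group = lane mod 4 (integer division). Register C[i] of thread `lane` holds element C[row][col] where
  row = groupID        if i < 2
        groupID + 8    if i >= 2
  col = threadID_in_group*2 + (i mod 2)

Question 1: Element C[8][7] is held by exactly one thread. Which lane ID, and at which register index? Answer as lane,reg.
3,3

r: 8->gid=0,r8=1  c: 7->tid=3,i&1=1
L=0*4+3=3  i=1*2+1=3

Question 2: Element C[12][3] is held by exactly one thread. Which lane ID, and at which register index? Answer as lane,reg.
17,3

r=12⇒gr=4,Rb=1  c=3⇒th=1,odd=1
L=4*4+1=17  i=1*2+1=3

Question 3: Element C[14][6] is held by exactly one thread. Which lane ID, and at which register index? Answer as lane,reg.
r:14=>grp=6,rB=1  c:6=>tig=3,lo=0
L=6*4+3=27  i=1*2+0=2

27,2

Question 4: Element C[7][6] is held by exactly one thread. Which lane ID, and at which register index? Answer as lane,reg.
r: 7->gid=7,r8=0  c: 6->tid=3,i&1=0
L=7*4+3=31  i=0*2+0=0

31,0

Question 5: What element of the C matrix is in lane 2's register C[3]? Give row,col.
L=2⇒gr=2>>2=0, th=2&3=2
[3]⇒row 0+8=8  col 2·2+1=5

8,5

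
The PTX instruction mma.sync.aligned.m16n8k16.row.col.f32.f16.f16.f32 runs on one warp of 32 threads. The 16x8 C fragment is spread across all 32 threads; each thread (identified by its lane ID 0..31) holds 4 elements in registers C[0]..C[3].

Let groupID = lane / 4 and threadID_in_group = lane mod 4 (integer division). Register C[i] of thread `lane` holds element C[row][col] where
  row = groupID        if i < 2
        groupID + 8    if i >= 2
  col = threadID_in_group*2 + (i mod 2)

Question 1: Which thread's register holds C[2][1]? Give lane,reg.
8,1

r=2⇒gr=2,Rb=0  c=1⇒th=0,odd=1
L=2*4+0=8  i=0*2+1=1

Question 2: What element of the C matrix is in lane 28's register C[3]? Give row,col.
lane 28: g=7 (28/4), t=0 (28%4)
i=3: r=7+8=15, c=0*2+1=1

15,1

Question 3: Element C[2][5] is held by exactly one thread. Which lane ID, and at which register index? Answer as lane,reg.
10,1

r: 2->gid=2,r8=0  c: 5->tid=2,i&1=1
L=2*4+2=10  i=0*2+1=1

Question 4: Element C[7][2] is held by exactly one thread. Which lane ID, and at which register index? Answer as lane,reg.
r=7⇒gr=7,Rb=0  c=2⇒th=1,odd=0
L=7*4+1=29  i=0*2+0=0

29,0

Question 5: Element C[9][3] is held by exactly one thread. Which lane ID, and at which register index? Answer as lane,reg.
r=9⇒gr=1,Rb=1  c=3⇒th=1,odd=1
L=1*4+1=5  i=1*2+1=3

5,3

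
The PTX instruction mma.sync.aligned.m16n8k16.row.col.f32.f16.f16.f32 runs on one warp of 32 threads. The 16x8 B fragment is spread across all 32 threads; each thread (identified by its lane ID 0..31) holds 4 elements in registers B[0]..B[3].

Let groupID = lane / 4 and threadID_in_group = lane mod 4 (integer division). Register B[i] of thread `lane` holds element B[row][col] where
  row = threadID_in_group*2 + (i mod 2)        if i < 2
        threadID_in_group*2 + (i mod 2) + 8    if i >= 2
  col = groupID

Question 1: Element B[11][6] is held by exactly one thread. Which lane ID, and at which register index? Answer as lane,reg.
25,3

c=6→G=6  r=11→rhi=1,T=1,p=1
L=6*4+1=25  i=1*2+1=3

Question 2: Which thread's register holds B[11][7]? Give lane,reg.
c=7⇒gr=7  r=11⇒Rb=1,th=1,odd=1
L=7*4+1=29  i=1*2+1=3

29,3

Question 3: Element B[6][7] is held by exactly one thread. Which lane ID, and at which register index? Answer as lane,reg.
c: 7->gid=7  r: 6->r8=0,tid=3,i&1=0
L=7*4+3=31  i=0*2+0=0

31,0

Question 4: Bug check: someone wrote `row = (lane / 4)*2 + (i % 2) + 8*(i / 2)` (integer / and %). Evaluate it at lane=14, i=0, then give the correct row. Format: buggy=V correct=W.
buggy=6 correct=4

`(lane / 4)*2 + (i % 2) + 8*(i / 2)`[14,0]=>6
L=14=>grp=14>>2=3, tig=14&3=2
[0]=>row 2·2+0+0=4  col grp=3
row: 6 vs 4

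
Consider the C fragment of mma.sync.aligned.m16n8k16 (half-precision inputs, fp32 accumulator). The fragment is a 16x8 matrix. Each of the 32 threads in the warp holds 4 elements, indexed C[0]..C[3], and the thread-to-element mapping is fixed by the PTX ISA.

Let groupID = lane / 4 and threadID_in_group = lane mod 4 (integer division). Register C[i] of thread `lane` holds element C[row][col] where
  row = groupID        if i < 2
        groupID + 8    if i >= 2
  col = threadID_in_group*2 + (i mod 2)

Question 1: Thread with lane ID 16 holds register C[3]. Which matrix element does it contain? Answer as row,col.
lane 16: G=4 (16/4), T=0 (16%4)
i=3: r=4+8=12, c=0*2+1=1

12,1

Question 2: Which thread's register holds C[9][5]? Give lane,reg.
6,3

r=9→G=1,rhi=1  c=5→T=2,p=1
L=1*4+2=6  i=1*2+1=3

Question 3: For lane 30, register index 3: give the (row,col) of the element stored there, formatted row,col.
15,5

lane 30: G=7 (30/4), T=2 (30%4)
i=3: r=7+8=15, c=2*2+1=5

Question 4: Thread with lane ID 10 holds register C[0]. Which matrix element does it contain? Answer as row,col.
L=10=>grp=10>>2=2, tig=10&3=2
[0]=>row 2+0=2  col 2·2+0=4

2,4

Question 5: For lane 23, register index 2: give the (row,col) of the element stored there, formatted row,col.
lane 23: g=5 (23/4), t=3 (23%4)
i=2: r=5+8=13, c=3*2+0=6

13,6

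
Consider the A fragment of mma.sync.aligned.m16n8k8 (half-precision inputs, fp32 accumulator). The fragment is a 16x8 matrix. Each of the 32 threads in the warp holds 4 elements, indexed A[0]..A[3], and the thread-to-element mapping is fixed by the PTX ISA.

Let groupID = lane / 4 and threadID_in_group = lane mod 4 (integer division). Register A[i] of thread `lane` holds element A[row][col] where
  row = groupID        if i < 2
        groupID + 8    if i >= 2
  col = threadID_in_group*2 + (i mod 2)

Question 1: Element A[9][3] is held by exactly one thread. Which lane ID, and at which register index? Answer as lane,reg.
5,3

r=9->g=1,rb=1  c=3->t=1,b0=1
L=1*4+1=5  i=1*2+1=3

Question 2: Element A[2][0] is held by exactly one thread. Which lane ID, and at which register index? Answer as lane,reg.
r:2=>grp=2,rB=0  c:0=>tig=0,lo=0
L=2*4+0=8  i=0*2+0=0

8,0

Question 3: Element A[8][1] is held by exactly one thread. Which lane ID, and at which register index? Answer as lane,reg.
r=8→G=0,rhi=1  c=1→T=0,p=1
L=0*4+0=0  i=1*2+1=3

0,3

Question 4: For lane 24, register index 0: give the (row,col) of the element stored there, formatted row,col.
6,0

L=24→G=24>>2=6, T=24&3=0
[0]→row 6+0=6  col 0·2+0=0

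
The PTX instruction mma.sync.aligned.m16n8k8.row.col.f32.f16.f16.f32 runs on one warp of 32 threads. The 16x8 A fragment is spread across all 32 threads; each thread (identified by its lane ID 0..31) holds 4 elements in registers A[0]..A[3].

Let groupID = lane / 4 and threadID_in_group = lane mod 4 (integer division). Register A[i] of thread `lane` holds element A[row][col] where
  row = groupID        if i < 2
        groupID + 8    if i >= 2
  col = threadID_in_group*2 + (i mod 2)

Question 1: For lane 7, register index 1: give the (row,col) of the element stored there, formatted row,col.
lane 7=>7/4=1, 7 mod 4=3
i=1  r:1+0=>1  c:2·3+1=>7

1,7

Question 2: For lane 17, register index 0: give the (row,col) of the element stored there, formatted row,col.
4,2

17: gid=4,tid=1
[0] (4+0,1*2+0) = (4,2)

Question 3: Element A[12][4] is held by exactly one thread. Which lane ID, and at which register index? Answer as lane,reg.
r: 12->gid=4,r8=1  c: 4->tid=2,i&1=0
L=4*4+2=18  i=1*2+0=2

18,2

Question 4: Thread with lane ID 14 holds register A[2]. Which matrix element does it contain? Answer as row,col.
lane 14: gid=3 (14/4), tid=2 (14%4)
i=2: r=3+8=11, c=2*2+0=4

11,4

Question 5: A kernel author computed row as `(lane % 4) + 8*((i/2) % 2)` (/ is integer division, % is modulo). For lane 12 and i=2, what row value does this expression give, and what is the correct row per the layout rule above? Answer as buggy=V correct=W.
`(lane % 4) + 8*((i/2) % 2)`[12,2]→8
L=12→G=12>>2=3, T=12&3=0
[2]→row 3+8=11  col 0·2+0=0
row: 8 vs 11

buggy=8 correct=11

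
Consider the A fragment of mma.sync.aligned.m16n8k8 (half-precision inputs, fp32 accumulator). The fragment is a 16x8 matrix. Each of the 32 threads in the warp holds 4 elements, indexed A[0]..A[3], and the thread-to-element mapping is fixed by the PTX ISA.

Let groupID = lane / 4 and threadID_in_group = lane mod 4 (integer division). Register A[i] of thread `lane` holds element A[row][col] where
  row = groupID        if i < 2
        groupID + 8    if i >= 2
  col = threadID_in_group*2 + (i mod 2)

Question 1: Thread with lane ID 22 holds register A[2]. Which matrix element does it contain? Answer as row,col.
L=22→G=22>>2=5, T=22&3=2
[2]→row 5+8=13  col 2·2+0=4

13,4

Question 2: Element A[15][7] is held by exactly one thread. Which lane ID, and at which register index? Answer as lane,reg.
r=15⇒gr=7,Rb=1  c=7⇒th=3,odd=1
L=7*4+3=31  i=1*2+1=3

31,3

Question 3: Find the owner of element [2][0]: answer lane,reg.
8,0

r=2⇒gr=2,Rb=0  c=0⇒th=0,odd=0
L=2*4+0=8  i=0*2+0=0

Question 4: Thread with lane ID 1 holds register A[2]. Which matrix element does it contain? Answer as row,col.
8,2

1: gid=0,tid=1
[2] (0+8,1*2+0) = (8,2)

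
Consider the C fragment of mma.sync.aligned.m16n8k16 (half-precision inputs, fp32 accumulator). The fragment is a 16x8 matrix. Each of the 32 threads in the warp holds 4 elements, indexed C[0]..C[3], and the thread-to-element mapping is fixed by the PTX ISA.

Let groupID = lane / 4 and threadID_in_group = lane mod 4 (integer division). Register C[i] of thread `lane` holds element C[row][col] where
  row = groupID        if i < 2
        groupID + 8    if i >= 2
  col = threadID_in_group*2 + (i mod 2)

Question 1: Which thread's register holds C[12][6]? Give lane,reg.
r=12→G=4,rhi=1  c=6→T=3,p=0
L=4*4+3=19  i=1*2+0=2

19,2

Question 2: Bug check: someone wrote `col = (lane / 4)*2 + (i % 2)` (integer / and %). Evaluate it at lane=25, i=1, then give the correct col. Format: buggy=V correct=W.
`(lane / 4)*2 + (i % 2)`[25,1]=>13
lane 25: grp=6 (25/4), tig=1 (25%4)
i=1: r=6+0=6, c=1*2+1=3
col: 13 vs 3

buggy=13 correct=3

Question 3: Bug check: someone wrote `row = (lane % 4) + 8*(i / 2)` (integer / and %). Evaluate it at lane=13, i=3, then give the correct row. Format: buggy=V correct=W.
buggy=9 correct=11

`(lane % 4) + 8*(i / 2)`[13,3]->9
L=13->g=13>>2=3, t=13&3=1
[3]->row 3+8=11  col 1·2+1=3
row: 9 vs 11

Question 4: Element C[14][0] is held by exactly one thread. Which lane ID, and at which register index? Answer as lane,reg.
r:14=>grp=6,rB=1  c:0=>tig=0,lo=0
L=6*4+0=24  i=1*2+0=2

24,2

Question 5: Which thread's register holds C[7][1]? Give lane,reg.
28,1

r=7⇒gr=7,Rb=0  c=1⇒th=0,odd=1
L=7*4+0=28  i=0*2+1=1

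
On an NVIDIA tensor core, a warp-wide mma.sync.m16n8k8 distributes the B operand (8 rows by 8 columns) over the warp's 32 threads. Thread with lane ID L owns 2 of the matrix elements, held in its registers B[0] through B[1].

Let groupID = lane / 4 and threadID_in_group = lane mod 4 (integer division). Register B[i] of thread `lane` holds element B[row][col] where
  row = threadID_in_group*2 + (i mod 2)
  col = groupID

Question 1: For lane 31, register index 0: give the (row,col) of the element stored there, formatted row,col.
L=31→G=31>>2=7, T=31&3=3
[0]→row 3·2+0=6  col G=7

6,7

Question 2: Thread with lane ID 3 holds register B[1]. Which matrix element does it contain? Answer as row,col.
lane 3=>3/4=0, 3 mod 4=3
i=1  r:2·3+1=>7  c:0

7,0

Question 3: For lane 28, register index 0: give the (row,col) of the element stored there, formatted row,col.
28: G=7,T=0
[0] (0*2+0,7) = (0,7)

0,7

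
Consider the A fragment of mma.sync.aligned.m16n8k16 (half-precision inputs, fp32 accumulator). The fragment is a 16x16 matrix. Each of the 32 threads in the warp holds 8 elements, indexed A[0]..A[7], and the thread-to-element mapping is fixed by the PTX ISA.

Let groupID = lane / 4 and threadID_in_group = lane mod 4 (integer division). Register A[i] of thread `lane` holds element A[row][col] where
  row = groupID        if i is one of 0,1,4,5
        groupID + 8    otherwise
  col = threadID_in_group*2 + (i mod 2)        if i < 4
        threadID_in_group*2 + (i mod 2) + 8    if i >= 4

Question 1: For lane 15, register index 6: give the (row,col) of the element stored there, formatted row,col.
11,14

lane 15: gid=3 (15/4), tid=3 (15%4)
i=6: r=3+8=11, c=3*2+0+8=14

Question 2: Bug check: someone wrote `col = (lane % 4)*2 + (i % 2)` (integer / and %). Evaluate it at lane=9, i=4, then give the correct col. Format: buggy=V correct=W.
`(lane % 4)*2 + (i % 2)`[9,4]=>2
lane 9=>9/4=2, 9 mod 4=1
i=4  r:2+0=>2  c:2·1+0+8=>10
col: 2 vs 10

buggy=2 correct=10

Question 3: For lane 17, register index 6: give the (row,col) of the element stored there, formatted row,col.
lane 17: grp=4 (17/4), tig=1 (17%4)
i=6: r=4+8=12, c=1*2+0+8=10

12,10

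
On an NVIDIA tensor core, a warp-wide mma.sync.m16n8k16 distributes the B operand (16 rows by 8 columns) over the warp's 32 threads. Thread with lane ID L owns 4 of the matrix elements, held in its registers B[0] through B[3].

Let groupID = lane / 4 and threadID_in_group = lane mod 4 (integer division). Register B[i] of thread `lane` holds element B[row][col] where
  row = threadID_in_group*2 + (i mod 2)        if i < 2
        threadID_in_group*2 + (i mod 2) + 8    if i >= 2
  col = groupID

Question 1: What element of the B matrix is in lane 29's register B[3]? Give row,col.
11,7

L=29=>grp=29>>2=7, tig=29&3=1
[3]=>row 1·2+1+8=11  col grp=7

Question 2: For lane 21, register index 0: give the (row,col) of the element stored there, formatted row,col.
2,5

L=21->gid=21>>2=5, tid=21&3=1
[0]->row 1·2+0+0=2  col gid=5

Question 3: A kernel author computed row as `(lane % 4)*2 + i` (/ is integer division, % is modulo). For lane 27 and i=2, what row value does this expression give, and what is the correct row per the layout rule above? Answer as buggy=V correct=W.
buggy=8 correct=14

`(lane % 4)*2 + i`[27,2]=>8
lane 27=>27/4=6, 27 mod 4=3
i=2  r:2·3+0+8=>14  c:6
row: 8 vs 14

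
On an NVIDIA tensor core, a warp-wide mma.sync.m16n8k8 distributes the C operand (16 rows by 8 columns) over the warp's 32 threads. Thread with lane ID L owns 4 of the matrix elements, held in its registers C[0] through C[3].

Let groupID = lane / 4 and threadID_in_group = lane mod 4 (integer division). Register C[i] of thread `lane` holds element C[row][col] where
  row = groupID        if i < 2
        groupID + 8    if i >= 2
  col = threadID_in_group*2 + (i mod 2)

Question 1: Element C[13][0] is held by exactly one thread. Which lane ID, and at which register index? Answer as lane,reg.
r=13⇒gr=5,Rb=1  c=0⇒th=0,odd=0
L=5*4+0=20  i=1*2+0=2

20,2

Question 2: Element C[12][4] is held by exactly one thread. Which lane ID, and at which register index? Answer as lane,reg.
r=12⇒gr=4,Rb=1  c=4⇒th=2,odd=0
L=4*4+2=18  i=1*2+0=2

18,2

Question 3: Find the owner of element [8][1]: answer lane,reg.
0,3

r:8=>grp=0,rB=1  c:1=>tig=0,lo=1
L=0*4+0=0  i=1*2+1=3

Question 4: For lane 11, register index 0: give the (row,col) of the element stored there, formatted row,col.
2,6

lane 11: g=2 (11/4), t=3 (11%4)
i=0: r=2+0=2, c=3*2+0=6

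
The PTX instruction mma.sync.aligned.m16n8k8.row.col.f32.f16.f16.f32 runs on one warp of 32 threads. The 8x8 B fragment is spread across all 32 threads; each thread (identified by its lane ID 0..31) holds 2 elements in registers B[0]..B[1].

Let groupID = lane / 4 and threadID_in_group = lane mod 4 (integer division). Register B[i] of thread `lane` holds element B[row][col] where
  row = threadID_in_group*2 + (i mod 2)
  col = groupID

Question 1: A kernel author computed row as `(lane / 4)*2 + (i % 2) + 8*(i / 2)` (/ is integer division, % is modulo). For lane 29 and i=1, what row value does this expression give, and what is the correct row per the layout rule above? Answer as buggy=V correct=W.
buggy=15 correct=3

`(lane / 4)*2 + (i % 2) + 8*(i / 2)`[29,1]⇒15
lane 29⇒29/4=7, 29 mod 4=1
i=1  r:2·1+1⇒3  c:7
row: 15 vs 3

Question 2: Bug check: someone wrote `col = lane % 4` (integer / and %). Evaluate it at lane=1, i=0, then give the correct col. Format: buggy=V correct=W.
`lane % 4`[1,0]->1
1: gid=0,tid=1
[0] (1*2+0,0) = (2,0)
col: 1 vs 0

buggy=1 correct=0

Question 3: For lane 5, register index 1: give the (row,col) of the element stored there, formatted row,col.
5: gr=1,th=1
[1] (1*2+1,1) = (3,1)

3,1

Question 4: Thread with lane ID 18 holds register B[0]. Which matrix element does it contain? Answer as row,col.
lane 18→18/4=4, 18 mod 4=2
i=0  r:2·2+0→4  c:4

4,4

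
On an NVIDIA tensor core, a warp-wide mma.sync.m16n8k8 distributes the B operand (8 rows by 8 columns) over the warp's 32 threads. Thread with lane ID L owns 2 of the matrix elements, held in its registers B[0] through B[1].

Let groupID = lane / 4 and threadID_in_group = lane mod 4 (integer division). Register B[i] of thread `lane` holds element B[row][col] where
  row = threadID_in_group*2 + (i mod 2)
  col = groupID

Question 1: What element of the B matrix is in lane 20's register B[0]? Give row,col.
0,5

L=20⇒gr=20>>2=5, th=20&3=0
[0]⇒row 0·2+0=0  col gr=5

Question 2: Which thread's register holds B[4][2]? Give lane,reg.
c:2=>grp=2  r:4=>tig=2,lo=0
L=2*4+2=10  i=0=0

10,0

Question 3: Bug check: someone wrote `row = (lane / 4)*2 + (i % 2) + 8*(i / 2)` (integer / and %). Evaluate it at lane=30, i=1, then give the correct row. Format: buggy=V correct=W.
buggy=15 correct=5

`(lane / 4)*2 + (i % 2) + 8*(i / 2)`[30,1]->15
lane 30: g=7 (30/4), t=2 (30%4)
i=1: r=2*2+1=5, c=g=7
row: 15 vs 5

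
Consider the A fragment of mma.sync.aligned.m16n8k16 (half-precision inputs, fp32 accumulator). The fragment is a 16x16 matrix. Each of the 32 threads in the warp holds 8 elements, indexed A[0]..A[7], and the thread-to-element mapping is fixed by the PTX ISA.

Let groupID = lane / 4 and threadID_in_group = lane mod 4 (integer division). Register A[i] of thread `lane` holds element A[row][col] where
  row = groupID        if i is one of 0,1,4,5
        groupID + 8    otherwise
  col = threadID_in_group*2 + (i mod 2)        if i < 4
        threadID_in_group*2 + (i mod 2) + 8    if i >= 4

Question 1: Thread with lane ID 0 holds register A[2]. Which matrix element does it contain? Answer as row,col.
lane 0: gr=0 (0/4), th=0 (0%4)
i=2: r=0+8=8, c=0*2+0+0=0

8,0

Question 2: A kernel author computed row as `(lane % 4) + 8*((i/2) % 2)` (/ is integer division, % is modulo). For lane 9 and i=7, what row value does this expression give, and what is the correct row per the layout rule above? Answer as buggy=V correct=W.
`(lane % 4) + 8*((i/2) % 2)`[9,7]->9
lane 9: g=2 (9/4), t=1 (9%4)
i=7: r=2+8=10, c=1*2+1+8=11
row: 9 vs 10

buggy=9 correct=10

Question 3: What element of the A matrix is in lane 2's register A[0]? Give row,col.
lane 2: gid=0 (2/4), tid=2 (2%4)
i=0: r=0+0=0, c=2*2+0+0=4

0,4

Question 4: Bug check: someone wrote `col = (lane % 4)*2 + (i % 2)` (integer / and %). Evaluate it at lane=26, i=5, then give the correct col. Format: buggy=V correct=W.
buggy=5 correct=13

`(lane % 4)*2 + (i % 2)`[26,5]->5
L=26->gid=26>>2=6, tid=26&3=2
[5]->row 6+0=6  col 2·2+1+8=13
col: 5 vs 13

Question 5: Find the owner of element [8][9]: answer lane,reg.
0,7

r:8=>grp=0,rB=1  c:9=>cB=1,tig=0,lo=1
L=0*4+0=0  i=1*4+1*2+1=7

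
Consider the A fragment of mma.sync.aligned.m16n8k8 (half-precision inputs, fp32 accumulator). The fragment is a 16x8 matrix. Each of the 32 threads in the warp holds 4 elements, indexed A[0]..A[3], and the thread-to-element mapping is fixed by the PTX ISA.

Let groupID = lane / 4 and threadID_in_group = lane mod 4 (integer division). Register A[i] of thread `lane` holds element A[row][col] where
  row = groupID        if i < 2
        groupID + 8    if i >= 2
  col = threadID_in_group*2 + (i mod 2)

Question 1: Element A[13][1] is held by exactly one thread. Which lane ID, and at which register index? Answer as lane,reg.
r=13→G=5,rhi=1  c=1→T=0,p=1
L=5*4+0=20  i=1*2+1=3

20,3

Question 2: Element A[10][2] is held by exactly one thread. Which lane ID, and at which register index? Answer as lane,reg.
9,2

r: 10->gid=2,r8=1  c: 2->tid=1,i&1=0
L=2*4+1=9  i=1*2+0=2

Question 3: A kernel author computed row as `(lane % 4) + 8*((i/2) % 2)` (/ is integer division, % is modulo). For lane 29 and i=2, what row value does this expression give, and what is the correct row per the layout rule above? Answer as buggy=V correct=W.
buggy=9 correct=15

`(lane % 4) + 8*((i/2) % 2)`[29,2]=>9
L=29=>grp=29>>2=7, tig=29&3=1
[2]=>row 7+8=15  col 1·2+0=2
row: 9 vs 15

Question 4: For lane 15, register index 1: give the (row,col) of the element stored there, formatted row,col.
lane 15→15/4=3, 15 mod 4=3
i=1  r:3+0→3  c:2·3+1→7

3,7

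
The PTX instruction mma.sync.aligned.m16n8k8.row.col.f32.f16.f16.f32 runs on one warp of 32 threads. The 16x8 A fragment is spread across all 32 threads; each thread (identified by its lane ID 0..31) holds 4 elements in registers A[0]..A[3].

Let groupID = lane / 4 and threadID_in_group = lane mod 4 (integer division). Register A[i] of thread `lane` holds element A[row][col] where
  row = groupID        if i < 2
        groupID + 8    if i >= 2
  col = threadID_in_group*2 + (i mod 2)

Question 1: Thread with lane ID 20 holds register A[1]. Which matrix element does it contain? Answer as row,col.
lane 20: G=5 (20/4), T=0 (20%4)
i=1: r=5+0=5, c=0*2+1=1

5,1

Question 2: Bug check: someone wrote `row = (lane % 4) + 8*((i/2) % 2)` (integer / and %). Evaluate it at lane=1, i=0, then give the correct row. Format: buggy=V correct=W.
buggy=1 correct=0

`(lane % 4) + 8*((i/2) % 2)`[1,0]⇒1
L=1⇒gr=1>>2=0, th=1&3=1
[0]⇒row 0+0=0  col 1·2+0=2
row: 1 vs 0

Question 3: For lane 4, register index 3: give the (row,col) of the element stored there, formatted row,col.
9,1

4: g=1,t=0
[3] (1+8,0*2+1) = (9,1)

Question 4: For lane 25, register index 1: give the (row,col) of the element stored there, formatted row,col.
6,3

L=25=>grp=25>>2=6, tig=25&3=1
[1]=>row 6+0=6  col 1·2+1=3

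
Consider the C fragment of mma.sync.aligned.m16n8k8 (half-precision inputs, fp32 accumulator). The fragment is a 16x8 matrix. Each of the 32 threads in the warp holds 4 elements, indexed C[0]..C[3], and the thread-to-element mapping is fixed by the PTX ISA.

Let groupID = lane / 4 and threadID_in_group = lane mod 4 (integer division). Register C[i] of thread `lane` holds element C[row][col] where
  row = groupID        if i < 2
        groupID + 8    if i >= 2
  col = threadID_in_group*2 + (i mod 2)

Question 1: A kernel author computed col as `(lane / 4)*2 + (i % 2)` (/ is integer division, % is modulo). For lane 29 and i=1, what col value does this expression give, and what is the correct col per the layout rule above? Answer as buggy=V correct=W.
`(lane / 4)*2 + (i % 2)`[29,1]=>15
lane 29=>29/4=7, 29 mod 4=1
i=1  r:7+0=>7  c:2·1+1=>3
col: 15 vs 3

buggy=15 correct=3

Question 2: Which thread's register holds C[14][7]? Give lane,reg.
r: 14->gid=6,r8=1  c: 7->tid=3,i&1=1
L=6*4+3=27  i=1*2+1=3

27,3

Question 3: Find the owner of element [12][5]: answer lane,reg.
r=12→G=4,rhi=1  c=5→T=2,p=1
L=4*4+2=18  i=1*2+1=3

18,3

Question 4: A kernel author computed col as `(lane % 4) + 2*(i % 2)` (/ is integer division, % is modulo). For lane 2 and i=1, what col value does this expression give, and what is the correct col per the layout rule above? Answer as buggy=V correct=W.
buggy=4 correct=5

`(lane % 4) + 2*(i % 2)`[2,1]⇒4
2: gr=0,th=2
[1] (0+0,2*2+1) = (0,5)
col: 4 vs 5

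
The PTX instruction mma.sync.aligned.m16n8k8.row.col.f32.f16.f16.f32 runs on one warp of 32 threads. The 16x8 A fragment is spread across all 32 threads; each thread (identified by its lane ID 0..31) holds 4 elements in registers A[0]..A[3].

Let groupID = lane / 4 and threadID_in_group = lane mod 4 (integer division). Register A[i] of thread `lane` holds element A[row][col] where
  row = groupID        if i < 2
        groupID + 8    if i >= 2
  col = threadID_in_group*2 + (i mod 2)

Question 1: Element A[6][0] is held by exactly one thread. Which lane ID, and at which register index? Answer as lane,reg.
r:6=>grp=6,rB=0  c:0=>tig=0,lo=0
L=6*4+0=24  i=0*2+0=0

24,0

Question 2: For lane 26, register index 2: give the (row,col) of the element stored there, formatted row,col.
14,4

26: gr=6,th=2
[2] (6+8,2*2+0) = (14,4)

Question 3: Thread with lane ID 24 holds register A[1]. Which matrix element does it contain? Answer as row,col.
6,1

24: g=6,t=0
[1] (6+0,0*2+1) = (6,1)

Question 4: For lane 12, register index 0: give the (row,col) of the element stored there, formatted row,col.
lane 12->12/4=3, 12 mod 4=0
i=0  r:3+0->3  c:2·0+0->0

3,0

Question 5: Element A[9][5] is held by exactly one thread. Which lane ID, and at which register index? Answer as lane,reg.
6,3

r: 9->gid=1,r8=1  c: 5->tid=2,i&1=1
L=1*4+2=6  i=1*2+1=3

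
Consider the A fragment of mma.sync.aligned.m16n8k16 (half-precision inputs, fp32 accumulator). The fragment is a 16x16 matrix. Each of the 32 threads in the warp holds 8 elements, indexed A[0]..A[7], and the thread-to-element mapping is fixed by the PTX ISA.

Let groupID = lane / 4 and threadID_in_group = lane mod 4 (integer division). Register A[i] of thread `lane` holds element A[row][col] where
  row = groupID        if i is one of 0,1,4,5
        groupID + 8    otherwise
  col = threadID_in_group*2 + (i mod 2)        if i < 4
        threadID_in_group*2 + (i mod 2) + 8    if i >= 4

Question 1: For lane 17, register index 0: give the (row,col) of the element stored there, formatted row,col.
4,2

17: gr=4,th=1
[0] (4+0,1*2+0+0) = (4,2)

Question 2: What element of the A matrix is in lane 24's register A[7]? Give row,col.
14,9

L=24->g=24>>2=6, t=24&3=0
[7]->row 6+8=14  col 0·2+1+8=9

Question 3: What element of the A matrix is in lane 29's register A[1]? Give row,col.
7,3

29: g=7,t=1
[1] (7+0,1*2+1+0) = (7,3)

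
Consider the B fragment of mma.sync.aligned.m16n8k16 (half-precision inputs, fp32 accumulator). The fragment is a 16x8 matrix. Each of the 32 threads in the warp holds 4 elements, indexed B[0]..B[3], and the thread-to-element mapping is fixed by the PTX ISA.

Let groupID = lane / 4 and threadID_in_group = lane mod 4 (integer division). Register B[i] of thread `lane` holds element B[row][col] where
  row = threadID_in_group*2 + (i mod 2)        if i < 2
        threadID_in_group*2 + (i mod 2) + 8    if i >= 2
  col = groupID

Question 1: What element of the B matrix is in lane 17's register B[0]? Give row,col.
17: gid=4,tid=1
[0] (1*2+0+0,4) = (2,4)

2,4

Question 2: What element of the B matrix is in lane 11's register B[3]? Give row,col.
15,2

11: g=2,t=3
[3] (3*2+1+8,2) = (15,2)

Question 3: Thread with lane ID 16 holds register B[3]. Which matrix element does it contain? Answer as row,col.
9,4

lane 16: gid=4 (16/4), tid=0 (16%4)
i=3: r=0*2+1+8=9, c=gid=4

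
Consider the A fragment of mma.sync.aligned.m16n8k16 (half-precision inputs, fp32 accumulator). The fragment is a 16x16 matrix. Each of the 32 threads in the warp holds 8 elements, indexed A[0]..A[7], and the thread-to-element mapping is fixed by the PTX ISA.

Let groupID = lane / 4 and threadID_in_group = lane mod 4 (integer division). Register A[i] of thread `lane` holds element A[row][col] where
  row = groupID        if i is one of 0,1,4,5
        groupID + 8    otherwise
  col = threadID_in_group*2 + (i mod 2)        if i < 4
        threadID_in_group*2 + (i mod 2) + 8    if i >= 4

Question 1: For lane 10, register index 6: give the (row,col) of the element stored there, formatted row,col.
L=10→G=10>>2=2, T=10&3=2
[6]→row 2+8=10  col 2·2+0+8=12

10,12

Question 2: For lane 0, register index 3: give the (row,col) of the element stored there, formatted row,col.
0: grp=0,tig=0
[3] (0+8,0*2+1+0) = (8,1)

8,1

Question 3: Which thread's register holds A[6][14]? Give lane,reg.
r=6⇒gr=6,Rb=0  c=14⇒Cb=1,th=3,odd=0
L=6*4+3=27  i=1*4+0*2+0=4

27,4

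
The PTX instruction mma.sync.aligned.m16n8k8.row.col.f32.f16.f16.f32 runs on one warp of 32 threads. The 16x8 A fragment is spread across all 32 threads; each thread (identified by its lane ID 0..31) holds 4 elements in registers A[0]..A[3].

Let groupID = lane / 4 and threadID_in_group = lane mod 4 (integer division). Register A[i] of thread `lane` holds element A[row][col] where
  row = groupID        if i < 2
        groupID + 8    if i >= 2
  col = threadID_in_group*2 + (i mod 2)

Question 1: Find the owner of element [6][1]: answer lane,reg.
r: 6->gid=6,r8=0  c: 1->tid=0,i&1=1
L=6*4+0=24  i=0*2+1=1

24,1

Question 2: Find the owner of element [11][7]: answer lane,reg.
15,3

r=11->g=3,rb=1  c=7->t=3,b0=1
L=3*4+3=15  i=1*2+1=3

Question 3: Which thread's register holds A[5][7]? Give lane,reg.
23,1

r: 5->gid=5,r8=0  c: 7->tid=3,i&1=1
L=5*4+3=23  i=0*2+1=1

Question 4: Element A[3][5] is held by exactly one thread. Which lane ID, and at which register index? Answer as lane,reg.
r=3→G=3,rhi=0  c=5→T=2,p=1
L=3*4+2=14  i=0*2+1=1

14,1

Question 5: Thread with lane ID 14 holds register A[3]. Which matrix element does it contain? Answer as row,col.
11,5

14: grp=3,tig=2
[3] (3+8,2*2+1) = (11,5)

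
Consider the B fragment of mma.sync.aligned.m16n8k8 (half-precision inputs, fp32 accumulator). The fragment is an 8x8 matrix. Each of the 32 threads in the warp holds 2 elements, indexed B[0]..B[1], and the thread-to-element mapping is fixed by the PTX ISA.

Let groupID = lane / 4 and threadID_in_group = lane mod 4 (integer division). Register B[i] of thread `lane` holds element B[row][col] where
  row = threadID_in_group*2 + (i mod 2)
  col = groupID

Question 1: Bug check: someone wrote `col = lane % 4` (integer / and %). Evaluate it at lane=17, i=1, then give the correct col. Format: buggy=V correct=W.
`lane % 4`[17,1]→1
lane 17→17/4=4, 17 mod 4=1
i=1  r:2·1+1→3  c:4
col: 1 vs 4

buggy=1 correct=4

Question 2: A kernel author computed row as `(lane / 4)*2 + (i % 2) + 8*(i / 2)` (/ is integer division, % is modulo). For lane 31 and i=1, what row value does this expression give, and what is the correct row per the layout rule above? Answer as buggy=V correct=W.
buggy=15 correct=7

`(lane / 4)*2 + (i % 2) + 8*(i / 2)`[31,1]->15
31: gid=7,tid=3
[1] (3*2+1,7) = (7,7)
row: 15 vs 7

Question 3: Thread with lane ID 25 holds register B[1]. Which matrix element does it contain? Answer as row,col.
3,6

L=25->gid=25>>2=6, tid=25&3=1
[1]->row 1·2+1=3  col gid=6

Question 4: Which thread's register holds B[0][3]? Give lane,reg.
12,0

c=3→G=3  r=0→T=0,p=0
L=3*4+0=12  i=0=0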